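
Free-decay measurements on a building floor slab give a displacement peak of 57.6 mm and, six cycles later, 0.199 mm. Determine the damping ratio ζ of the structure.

0.149

Logarithmic decrement δ = (1/n)·ln(x₀/x_n) = (1/6)·ln(57.6/0.199) = (1/6)·ln(289.4) = 0.9447.
ζ = δ/√(4π² + δ²) = 0.9447/√(39.48 + 0.892) = 0.9447/6.354 = 0.1487.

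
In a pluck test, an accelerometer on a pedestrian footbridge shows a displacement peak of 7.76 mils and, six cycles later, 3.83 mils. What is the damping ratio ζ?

0.0187

Logarithmic decrement δ = (1/n)·ln(x₀/x_n) = (1/6)·ln(7.76/3.83) = (1/6)·ln(2.026) = 0.1177.
ζ = δ/√(4π² + δ²) = 0.1177/√(39.48 + 0.0139) = 0.1177/6.284 = 0.01873.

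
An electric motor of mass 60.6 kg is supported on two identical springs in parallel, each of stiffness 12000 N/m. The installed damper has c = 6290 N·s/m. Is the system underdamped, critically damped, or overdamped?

overdamped

Parallel springs add: k_eq = 2 × 12000 = 24000 N/m.
c_c = 2√(k_eq·m) = 2412 N·s/m; ζ = c/c_c = 6290/2412 = 2.61.
Since ζ > 1 the system is overdamped.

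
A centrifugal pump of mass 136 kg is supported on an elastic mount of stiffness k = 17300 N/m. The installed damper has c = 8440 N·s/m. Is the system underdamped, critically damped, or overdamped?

overdamped

c_c = 2√(k·m) = 3068 N·s/m; ζ = c/c_c = 8440/3068 = 2.75.
Since ζ > 1 the system is overdamped.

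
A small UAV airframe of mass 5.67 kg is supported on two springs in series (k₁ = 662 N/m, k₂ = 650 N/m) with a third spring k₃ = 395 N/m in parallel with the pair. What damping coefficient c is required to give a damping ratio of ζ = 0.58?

Series pair: k_s = k₁k₂/(k₁+k₂) = (662)(650)/(662 + 650) = 328.0 N/m. In parallel with k₃: k_eq = 328.0 + 395 = 723.0 N/m.
c_c = 2√(k_eq·m) = 2√(723.0 × 5.67) = 128.1 N·s/m.
c = ζ·c_c = 0.58 × 128.1 = 74.27 N·s/m.

74.3 N·s/m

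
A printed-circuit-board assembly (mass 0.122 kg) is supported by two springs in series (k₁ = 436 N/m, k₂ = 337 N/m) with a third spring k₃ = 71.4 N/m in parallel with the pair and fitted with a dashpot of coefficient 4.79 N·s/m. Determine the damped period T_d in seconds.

Series pair: k_s = k₁k₂/(k₁+k₂) = (436)(337)/(436 + 337) = 190.1 N/m. In parallel with k₃: k_eq = 190.1 + 71.4 = 261.5 N/m.
ω_n = √(k_eq/m) = √(261.5/0.122) = 46.30 rad/s.
Critical damping c_c = 2√(k_eq·m) = 2√(261.5 × 0.122) = 11.30 N·s/m, so ζ = c/c_c = 4.79/11.30 = 0.4240.
ω_d = ω_n√(1 − ζ²) = 46.30 × √(1 − 0.180) = 41.93 rad/s.
T_d = 2π/ω_d = 0.1499 s.

0.150 s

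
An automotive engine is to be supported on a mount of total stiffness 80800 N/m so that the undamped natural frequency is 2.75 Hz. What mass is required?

271 kg

ω_n = 2πf_n = 2π × 2.75 = 17.28 rad/s.
m = k/ω_n² = 80800/17.28² = 80800/298.6 = 270.6 kg.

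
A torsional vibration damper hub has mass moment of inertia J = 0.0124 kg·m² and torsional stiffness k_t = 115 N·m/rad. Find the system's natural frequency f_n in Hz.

ω_n = √(k_t/J) = √(115/0.0124) = √9274 = 96.30 rad/s.
f_n = ω_n/(2π) = 96.30/6.283 = 15.33 Hz.

15.3 Hz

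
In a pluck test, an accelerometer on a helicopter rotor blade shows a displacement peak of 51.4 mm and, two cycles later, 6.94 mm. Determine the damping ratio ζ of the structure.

Logarithmic decrement δ = (1/n)·ln(x₀/x_n) = (1/2)·ln(51.4/6.94) = (1/2)·ln(7.406) = 1.001.
ζ = δ/√(4π² + δ²) = 1.001/√(39.48 + 1.00) = 1.001/6.362 = 0.1574.

0.157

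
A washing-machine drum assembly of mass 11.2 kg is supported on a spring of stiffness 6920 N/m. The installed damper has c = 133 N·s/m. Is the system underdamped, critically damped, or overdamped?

underdamped

c_c = 2√(k·m) = 556.8 N·s/m; ζ = c/c_c = 133/556.8 = 0.239.
Since ζ < 1 the system is underdamped.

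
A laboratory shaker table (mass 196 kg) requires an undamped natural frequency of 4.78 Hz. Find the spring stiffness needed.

177000 N/m

ω_n = 2πf_n = 2π × 4.78 = 30.03 rad/s.
k = m·ω_n² = 196 × 30.03² = 196 × 902.0 = 176800 N/m.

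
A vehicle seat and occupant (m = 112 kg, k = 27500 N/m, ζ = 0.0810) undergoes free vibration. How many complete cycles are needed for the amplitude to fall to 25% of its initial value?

3 cycles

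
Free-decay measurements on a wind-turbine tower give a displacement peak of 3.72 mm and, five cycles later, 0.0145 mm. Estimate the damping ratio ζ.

0.174

Logarithmic decrement δ = (1/n)·ln(x₀/x_n) = (1/5)·ln(3.72/0.0145) = (1/5)·ln(256.6) = 1.109.
ζ = δ/√(4π² + δ²) = 1.109/√(39.48 + 1.23) = 1.109/6.380 = 0.1739.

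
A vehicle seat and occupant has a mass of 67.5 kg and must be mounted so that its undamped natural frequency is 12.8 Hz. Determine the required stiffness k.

437000 N/m

ω_n = 2πf_n = 2π × 12.8 = 80.42 rad/s.
k = m·ω_n² = 67.5 × 80.42² = 67.5 × 6468 = 436600 N/m.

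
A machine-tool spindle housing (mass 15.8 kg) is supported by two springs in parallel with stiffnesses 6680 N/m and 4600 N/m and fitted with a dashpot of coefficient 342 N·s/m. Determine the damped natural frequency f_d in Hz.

Parallel springs add: k_eq = 6680 + 4600 = 11280 N/m.
ω_n = √(k_eq/m) = √(11280/15.8) = 26.72 rad/s.
Critical damping c_c = 2√(k_eq·m) = 2√(11280 × 15.8) = 844.3 N·s/m, so ζ = c/c_c = 342/844.3 = 0.4051.
ω_d = ω_n√(1 − ζ²) = 26.72 × √(1 − 0.164) = 24.43 rad/s.
f_d = ω_d/(2π) = 3.888 Hz.

3.89 Hz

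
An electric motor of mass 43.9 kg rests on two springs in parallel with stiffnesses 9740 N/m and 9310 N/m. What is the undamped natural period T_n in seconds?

0.302 s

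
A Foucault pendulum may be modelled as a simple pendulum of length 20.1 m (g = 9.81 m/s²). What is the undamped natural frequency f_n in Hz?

0.111 Hz

For a simple pendulum ω_n = √(g/L) = √(9.81/20.1) = √0.4881 = 0.6986 rad/s.
f_n = ω_n/(2π) = 0.6986/6.283 = 0.1112 Hz.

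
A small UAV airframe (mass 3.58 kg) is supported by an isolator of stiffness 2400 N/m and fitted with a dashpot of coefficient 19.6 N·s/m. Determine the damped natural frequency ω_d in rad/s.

ω_n = √(k/m) = √(2400/3.58) = 25.89 rad/s.
Critical damping c_c = 2√(k·m) = 2√(2400 × 3.58) = 185.4 N·s/m, so ζ = c/c_c = 19.6/185.4 = 0.1057.
ω_d = ω_n√(1 − ζ²) = 25.89 × √(1 − 0.0112) = 25.75 rad/s.

25.7 rad/s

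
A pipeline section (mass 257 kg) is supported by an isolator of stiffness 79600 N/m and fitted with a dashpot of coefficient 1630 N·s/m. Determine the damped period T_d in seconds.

ω_n = √(k/m) = √(79600/257) = 17.60 rad/s.
Critical damping c_c = 2√(k·m) = 2√(79600 × 257) = 9046 N·s/m, so ζ = c/c_c = 1630/9046 = 0.1802.
ω_d = ω_n√(1 − ζ²) = 17.60 × √(1 − 0.0325) = 17.31 rad/s.
T_d = 2π/ω_d = 0.3630 s.

0.363 s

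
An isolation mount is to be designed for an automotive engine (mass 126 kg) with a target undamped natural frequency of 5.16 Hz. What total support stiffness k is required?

ω_n = 2πf_n = 2π × 5.16 = 32.42 rad/s.
k = m·ω_n² = 126 × 32.42² = 126 × 1051 = 132400 N/m.

132000 N/m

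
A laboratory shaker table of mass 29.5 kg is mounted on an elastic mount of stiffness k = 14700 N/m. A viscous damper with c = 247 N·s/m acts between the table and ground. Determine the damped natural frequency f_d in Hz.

3.49 Hz

ω_n = √(k/m) = √(14700/29.5) = 22.32 rad/s.
Critical damping c_c = 2√(k·m) = 2√(14700 × 29.5) = 1317 N·s/m, so ζ = c/c_c = 247/1317 = 0.1875.
ω_d = ω_n√(1 − ζ²) = 22.32 × √(1 − 0.0352) = 21.93 rad/s.
f_d = ω_d/(2π) = 3.490 Hz.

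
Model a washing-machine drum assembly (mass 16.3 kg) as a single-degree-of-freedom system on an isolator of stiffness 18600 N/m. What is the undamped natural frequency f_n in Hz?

5.38 Hz

ω_n = √(k/m) = √(18600/16.3) = √1141 = 33.78 rad/s.
f_n = ω_n/(2π) = 33.78/6.283 = 5.376 Hz.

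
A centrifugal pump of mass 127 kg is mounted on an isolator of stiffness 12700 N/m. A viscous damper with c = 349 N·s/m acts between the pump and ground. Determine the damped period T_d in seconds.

ω_n = √(k/m) = √(12700/127) = 10.00 rad/s.
Critical damping c_c = 2√(k·m) = 2√(12700 × 127) = 2540 N·s/m, so ζ = c/c_c = 349/2540 = 0.1374.
ω_d = ω_n√(1 − ζ²) = 10.00 × √(1 − 0.0189) = 9.905 rad/s.
T_d = 2π/ω_d = 0.6343 s.

0.634 s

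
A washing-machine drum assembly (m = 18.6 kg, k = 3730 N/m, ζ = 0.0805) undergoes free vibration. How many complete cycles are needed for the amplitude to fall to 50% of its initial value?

2 cycles

Logarithmic decrement δ = 2πζ/√(1 − ζ²) = 2π × 0.08050/√(1 − 0.00648) = 0.5074.
x_n/x₀ = e^(−nδ) ≤ 0.5; take ln: n ≥ ln(1/0.5)/δ = 0.6931/0.5074 = 1.366.
So 2 complete cycles are required.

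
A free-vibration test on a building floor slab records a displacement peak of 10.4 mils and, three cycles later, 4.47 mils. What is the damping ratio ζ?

0.0448

Logarithmic decrement δ = (1/n)·ln(x₀/x_n) = (1/3)·ln(10.4/4.47) = (1/3)·ln(2.327) = 0.2815.
ζ = δ/√(4π² + δ²) = 0.2815/√(39.48 + 0.0792) = 0.2815/6.289 = 0.04475.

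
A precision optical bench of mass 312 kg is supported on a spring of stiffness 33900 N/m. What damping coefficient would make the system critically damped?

6500 N·s/m

c_c = 2√(k·m) = 2√(33900 × 312) = 2 × 3252 = 6504 N·s/m.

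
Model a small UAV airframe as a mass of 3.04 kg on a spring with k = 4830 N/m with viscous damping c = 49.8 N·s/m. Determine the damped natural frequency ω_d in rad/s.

ω_n = √(k/m) = √(4830/3.04) = 39.86 rad/s.
Critical damping c_c = 2√(k·m) = 2√(4830 × 3.04) = 242.3 N·s/m, so ζ = c/c_c = 49.8/242.3 = 0.2055.
ω_d = ω_n√(1 − ζ²) = 39.86 × √(1 − 0.0422) = 39.01 rad/s.

39.0 rad/s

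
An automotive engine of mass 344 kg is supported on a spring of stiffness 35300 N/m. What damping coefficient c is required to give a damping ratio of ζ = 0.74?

c_c = 2√(k·m) = 2√(35300 × 344) = 6969 N·s/m.
c = ζ·c_c = 0.74 × 6969 = 5157 N·s/m.

5160 N·s/m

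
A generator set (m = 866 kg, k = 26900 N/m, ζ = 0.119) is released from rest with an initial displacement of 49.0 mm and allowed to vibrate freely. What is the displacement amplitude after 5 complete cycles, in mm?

Logarithmic decrement δ = 2πζ/√(1 − ζ²) = 2π × 0.1190/√(1 − 0.0142) = 0.7531.
After n cycles, x_n/x₀ = e^(−nδ), so x_5 = 49.0 × e^(−5 × 0.7531) = 49.0 × 0.02316 = 1.135 mm.

1.13 mm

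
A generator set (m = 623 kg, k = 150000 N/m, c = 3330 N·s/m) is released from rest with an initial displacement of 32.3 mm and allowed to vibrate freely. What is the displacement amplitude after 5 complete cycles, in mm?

ζ = c/(2√(km)) = 3330/(2√(150000 × 623)) = 3330/19330 = 0.1722.
Logarithmic decrement δ = 2πζ/√(1 − ζ²) = 2π × 0.1722/√(1 − 0.0297) = 1.099.
After n cycles, x_n/x₀ = e^(−nδ), so x_5 = 32.3 × e^(−5 × 1.099) = 32.3 × 0.004115 = 0.1329 mm.

0.133 mm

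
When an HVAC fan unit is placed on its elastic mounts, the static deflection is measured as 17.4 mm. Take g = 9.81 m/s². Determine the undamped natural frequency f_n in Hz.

3.78 Hz

ω_n = √(g/δ_st) = √(9.81/0.0174) = √563.8 = 23.74 rad/s.
f_n = ω_n/(2π) = 23.74/6.283 = 3.779 Hz.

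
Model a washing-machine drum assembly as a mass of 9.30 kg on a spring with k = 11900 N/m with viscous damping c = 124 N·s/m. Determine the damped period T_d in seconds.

ω_n = √(k/m) = √(11900/9.30) = 35.77 rad/s.
Critical damping c_c = 2√(k·m) = 2√(11900 × 9.30) = 665.3 N·s/m, so ζ = c/c_c = 124/665.3 = 0.1864.
ω_d = ω_n√(1 − ζ²) = 35.77 × √(1 − 0.0347) = 35.14 rad/s.
T_d = 2π/ω_d = 0.1788 s.

0.179 s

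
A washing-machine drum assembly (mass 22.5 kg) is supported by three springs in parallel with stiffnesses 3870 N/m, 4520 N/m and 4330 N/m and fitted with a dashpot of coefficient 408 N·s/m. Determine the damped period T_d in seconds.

Parallel springs add: k_eq = 3870 + 4520 + 4330 = 12720 N/m.
ω_n = √(k_eq/m) = √(12720/22.5) = 23.78 rad/s.
Critical damping c_c = 2√(k_eq·m) = 2√(12720 × 22.5) = 1070 N·s/m, so ζ = c/c_c = 408/1070 = 0.3813.
ω_d = ω_n√(1 − ζ²) = 23.78 × √(1 − 0.145) = 21.98 rad/s.
T_d = 2π/ω_d = 0.2859 s.

0.286 s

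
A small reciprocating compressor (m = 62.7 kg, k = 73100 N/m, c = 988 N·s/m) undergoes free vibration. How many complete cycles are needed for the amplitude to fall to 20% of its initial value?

2 cycles

ζ = c/(2√(km)) = 988/(2√(73100 × 62.7)) = 988/4282 = 0.2307.
Logarithmic decrement δ = 2πζ/√(1 − ζ²) = 2π × 0.2307/√(1 − 0.0532) = 1.490.
x_n/x₀ = e^(−nδ) ≤ 0.2; take ln: n ≥ ln(1/0.2)/δ = 1.609/1.490 = 1.080.
So 2 complete cycles are required.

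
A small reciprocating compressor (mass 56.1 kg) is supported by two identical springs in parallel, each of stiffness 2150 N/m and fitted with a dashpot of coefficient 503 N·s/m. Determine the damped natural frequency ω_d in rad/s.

Parallel springs add: k_eq = 2 × 2150 = 4300 N/m.
ω_n = √(k_eq/m) = √(4300/56.1) = 8.755 rad/s.
Critical damping c_c = 2√(k_eq·m) = 2√(4300 × 56.1) = 982.3 N·s/m, so ζ = c/c_c = 503/982.3 = 0.5121.
ω_d = ω_n√(1 − ζ²) = 8.755 × √(1 − 0.262) = 7.520 rad/s.

7.52 rad/s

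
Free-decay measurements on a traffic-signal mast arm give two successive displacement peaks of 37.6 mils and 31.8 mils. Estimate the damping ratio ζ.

0.0267

Logarithmic decrement δ = (1/n)·ln(x₀/x_n) = (1/1)·ln(37.6/31.8) = (1/1)·ln(1.182) = 0.1675.
ζ = δ/√(4π² + δ²) = 0.1675/√(39.48 + 0.0281) = 0.1675/6.285 = 0.02665.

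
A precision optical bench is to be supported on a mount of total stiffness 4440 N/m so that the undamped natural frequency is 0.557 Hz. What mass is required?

ω_n = 2πf_n = 2π × 0.557 = 3.500 rad/s.
m = k/ω_n² = 4440/3.500² = 4440/12.25 = 362.5 kg.

363 kg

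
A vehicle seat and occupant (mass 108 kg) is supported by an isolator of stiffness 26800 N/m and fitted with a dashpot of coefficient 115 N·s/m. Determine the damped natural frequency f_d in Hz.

ω_n = √(k/m) = √(26800/108) = 15.75 rad/s.
Critical damping c_c = 2√(k·m) = 2√(26800 × 108) = 3403 N·s/m, so ζ = c/c_c = 115/3403 = 0.03380.
ω_d = ω_n√(1 − ζ²) = 15.75 × √(1 − 0.00114) = 15.74 rad/s.
f_d = ω_d/(2π) = 2.506 Hz.

2.51 Hz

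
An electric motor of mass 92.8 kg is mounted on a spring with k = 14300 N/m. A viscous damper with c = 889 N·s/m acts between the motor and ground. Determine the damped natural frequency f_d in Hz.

ω_n = √(k/m) = √(14300/92.8) = 12.41 rad/s.
Critical damping c_c = 2√(k·m) = 2√(14300 × 92.8) = 2304 N·s/m, so ζ = c/c_c = 889/2304 = 0.3859.
ω_d = ω_n√(1 − ζ²) = 12.41 × √(1 − 0.149) = 11.45 rad/s.
f_d = ω_d/(2π) = 1.823 Hz.

1.82 Hz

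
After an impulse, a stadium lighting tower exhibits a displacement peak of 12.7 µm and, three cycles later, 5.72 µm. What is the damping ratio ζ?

Logarithmic decrement δ = (1/n)·ln(x₀/x_n) = (1/3)·ln(12.7/5.72) = (1/3)·ln(2.220) = 0.2659.
ζ = δ/√(4π² + δ²) = 0.2659/√(39.48 + 0.0707) = 0.2659/6.289 = 0.04228.

0.0423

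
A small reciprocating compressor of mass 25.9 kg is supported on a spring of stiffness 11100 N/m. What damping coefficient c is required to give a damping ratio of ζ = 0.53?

568 N·s/m

c_c = 2√(k·m) = 2√(11100 × 25.9) = 1072 N·s/m.
c = ζ·c_c = 0.53 × 1072 = 568.4 N·s/m.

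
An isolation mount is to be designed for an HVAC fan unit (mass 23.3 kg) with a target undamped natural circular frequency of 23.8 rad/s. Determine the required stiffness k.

13200 N/m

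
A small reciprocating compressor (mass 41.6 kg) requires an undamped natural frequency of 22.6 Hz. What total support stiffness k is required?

839000 N/m

ω_n = 2πf_n = 2π × 22.6 = 142.0 rad/s.
k = m·ω_n² = 41.6 × 142.0² = 41.6 × 20160 = 838800 N/m.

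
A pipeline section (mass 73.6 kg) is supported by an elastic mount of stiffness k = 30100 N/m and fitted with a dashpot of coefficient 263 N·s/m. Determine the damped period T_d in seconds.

0.312 s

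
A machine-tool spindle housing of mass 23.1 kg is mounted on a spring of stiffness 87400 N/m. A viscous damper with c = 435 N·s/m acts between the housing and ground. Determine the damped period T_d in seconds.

0.103 s

ω_n = √(k/m) = √(87400/23.1) = 61.51 rad/s.
Critical damping c_c = 2√(k·m) = 2√(87400 × 23.1) = 2842 N·s/m, so ζ = c/c_c = 435/2842 = 0.1531.
ω_d = ω_n√(1 − ζ²) = 61.51 × √(1 − 0.0234) = 60.79 rad/s.
T_d = 2π/ω_d = 0.1034 s.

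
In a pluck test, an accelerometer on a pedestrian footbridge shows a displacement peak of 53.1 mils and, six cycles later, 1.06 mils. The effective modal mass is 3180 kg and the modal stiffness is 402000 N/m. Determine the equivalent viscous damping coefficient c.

7380 N·s/m

Logarithmic decrement δ = (1/n)·ln(x₀/x_n) = (1/6)·ln(53.1/1.06) = (1/6)·ln(50.09) = 0.6523.
ζ = δ/√(4π² + δ²) = 0.6523/√(39.48 + 0.426) = 0.6523/6.317 = 0.1033.
c = ζ · 2√(km) = 0.1033 × 2√(402000 × 3180) = 0.1033 × 71510 = 7384 N·s/m.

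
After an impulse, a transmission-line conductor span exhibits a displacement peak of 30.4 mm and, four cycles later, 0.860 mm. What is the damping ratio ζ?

Logarithmic decrement δ = (1/n)·ln(x₀/x_n) = (1/4)·ln(30.4/0.860) = (1/4)·ln(35.35) = 0.8913.
ζ = δ/√(4π² + δ²) = 0.8913/√(39.48 + 0.794) = 0.8913/6.346 = 0.1405.

0.140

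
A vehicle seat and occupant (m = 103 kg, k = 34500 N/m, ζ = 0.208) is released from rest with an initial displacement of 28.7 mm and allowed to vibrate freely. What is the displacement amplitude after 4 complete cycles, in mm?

0.137 mm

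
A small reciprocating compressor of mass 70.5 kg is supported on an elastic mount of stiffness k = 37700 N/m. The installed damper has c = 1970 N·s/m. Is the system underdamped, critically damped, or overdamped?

underdamped

c_c = 2√(k·m) = 3261 N·s/m; ζ = c/c_c = 1970/3261 = 0.604.
Since ζ < 1 the system is underdamped.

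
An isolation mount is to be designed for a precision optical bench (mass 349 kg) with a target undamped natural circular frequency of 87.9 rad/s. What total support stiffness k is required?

k = m·ω_n² = 349 × 87.90² = 349 × 7726 = 2697000 N/m.

2700000 N/m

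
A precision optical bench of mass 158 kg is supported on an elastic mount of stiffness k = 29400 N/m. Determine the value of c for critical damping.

4310 N·s/m

c_c = 2√(k·m) = 2√(29400 × 158) = 2 × 2155 = 4311 N·s/m.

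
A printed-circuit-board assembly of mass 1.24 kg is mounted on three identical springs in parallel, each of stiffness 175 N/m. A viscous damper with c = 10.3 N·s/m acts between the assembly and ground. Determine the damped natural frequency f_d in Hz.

Parallel springs add: k_eq = 3 × 175 = 525.0 N/m.
ω_n = √(k_eq/m) = √(525.0/1.24) = 20.58 rad/s.
Critical damping c_c = 2√(k_eq·m) = 2√(525.0 × 1.24) = 51.03 N·s/m, so ζ = c/c_c = 10.3/51.03 = 0.2018.
ω_d = ω_n√(1 − ζ²) = 20.58 × √(1 − 0.0407) = 20.15 rad/s.
f_d = ω_d/(2π) = 3.207 Hz.

3.21 Hz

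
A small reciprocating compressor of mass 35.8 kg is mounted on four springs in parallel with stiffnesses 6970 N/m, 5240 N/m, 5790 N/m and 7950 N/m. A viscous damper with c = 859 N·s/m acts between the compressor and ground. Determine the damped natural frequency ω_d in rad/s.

24.1 rad/s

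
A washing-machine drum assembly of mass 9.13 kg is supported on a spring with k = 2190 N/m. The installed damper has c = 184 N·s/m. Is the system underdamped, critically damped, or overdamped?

underdamped

c_c = 2√(k·m) = 282.8 N·s/m; ζ = c/c_c = 184/282.8 = 0.651.
Since ζ < 1 the system is underdamped.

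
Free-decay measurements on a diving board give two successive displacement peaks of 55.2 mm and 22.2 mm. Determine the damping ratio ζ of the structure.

0.143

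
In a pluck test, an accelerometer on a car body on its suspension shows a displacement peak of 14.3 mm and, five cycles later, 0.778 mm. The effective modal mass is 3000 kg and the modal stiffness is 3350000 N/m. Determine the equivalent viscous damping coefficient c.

18500 N·s/m

Logarithmic decrement δ = (1/n)·ln(x₀/x_n) = (1/5)·ln(14.3/0.778) = (1/5)·ln(18.38) = 0.5823.
ζ = δ/√(4π² + δ²) = 0.5823/√(39.48 + 0.339) = 0.5823/6.310 = 0.09227.
c = ζ · 2√(km) = 0.09227 × 2√(3350000 × 3000) = 0.09227 × 200500 = 18500 N·s/m.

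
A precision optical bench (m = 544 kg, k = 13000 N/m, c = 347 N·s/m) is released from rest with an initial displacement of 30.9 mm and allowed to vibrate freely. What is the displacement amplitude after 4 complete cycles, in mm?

ζ = c/(2√(km)) = 347/(2√(13000 × 544)) = 347/5319 = 0.06524.
Logarithmic decrement δ = 2πζ/√(1 − ζ²) = 2π × 0.06524/√(1 − 0.00426) = 0.4108.
After n cycles, x_n/x₀ = e^(−nδ), so x_4 = 30.9 × e^(−4 × 0.4108) = 30.9 × 0.1934 = 5.975 mm.

5.97 mm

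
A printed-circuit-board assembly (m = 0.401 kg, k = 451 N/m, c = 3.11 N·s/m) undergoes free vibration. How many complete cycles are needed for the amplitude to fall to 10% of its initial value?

4 cycles

ζ = c/(2√(km)) = 3.11/(2√(451 × 0.401)) = 3.11/26.90 = 0.1156.
Logarithmic decrement δ = 2πζ/√(1 − ζ²) = 2π × 0.1156/√(1 − 0.0134) = 0.7314.
x_n/x₀ = e^(−nδ) ≤ 0.1; take ln: n ≥ ln(1/0.1)/δ = 2.303/0.7314 = 3.148.
So 4 complete cycles are required.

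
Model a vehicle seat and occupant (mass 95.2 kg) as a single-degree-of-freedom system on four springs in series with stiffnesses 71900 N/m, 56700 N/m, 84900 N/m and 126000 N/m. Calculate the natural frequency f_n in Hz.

Series springs: 1/k_eq = 1/71900 + 1/56700 + 1/84900 + 1/126000 = 5.126×10^-5, so k_eq = 19510 N/m.
ω_n = √(k_eq/m) = √(19510/95.2) = √204.9 = 14.32 rad/s.
f_n = ω_n/(2π) = 14.32/6.283 = 2.278 Hz.

2.28 Hz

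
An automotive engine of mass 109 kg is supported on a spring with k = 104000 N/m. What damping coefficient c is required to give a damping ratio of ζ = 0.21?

1410 N·s/m

c_c = 2√(k·m) = 2√(104000 × 109) = 6734 N·s/m.
c = ζ·c_c = 0.21 × 6734 = 1414 N·s/m.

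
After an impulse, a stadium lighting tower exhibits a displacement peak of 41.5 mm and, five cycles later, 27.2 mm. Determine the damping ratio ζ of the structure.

0.0134

Logarithmic decrement δ = (1/n)·ln(x₀/x_n) = (1/5)·ln(41.5/27.2) = (1/5)·ln(1.526) = 0.08450.
ζ = δ/√(4π² + δ²) = 0.08450/√(39.48 + 0.00714) = 0.08450/6.284 = 0.01345.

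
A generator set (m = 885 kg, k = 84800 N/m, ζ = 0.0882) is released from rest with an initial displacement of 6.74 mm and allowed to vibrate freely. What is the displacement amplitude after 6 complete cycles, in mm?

Logarithmic decrement δ = 2πζ/√(1 − ζ²) = 2π × 0.08820/√(1 − 0.00778) = 0.5563.
After n cycles, x_n/x₀ = e^(−nδ), so x_6 = 6.74 × e^(−6 × 0.5563) = 6.74 × 0.03551 = 0.2393 mm.

0.239 mm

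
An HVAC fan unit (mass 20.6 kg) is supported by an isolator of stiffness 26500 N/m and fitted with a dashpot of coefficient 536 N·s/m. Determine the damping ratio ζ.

ω_n = √(k/m) = √(26500/20.6) = 35.87 rad/s.
Critical damping c_c = 2√(k·m) = 2√(26500 × 20.6) = 1478 N·s/m, so ζ = c/c_c = 536/1478 = 0.3627.

0.363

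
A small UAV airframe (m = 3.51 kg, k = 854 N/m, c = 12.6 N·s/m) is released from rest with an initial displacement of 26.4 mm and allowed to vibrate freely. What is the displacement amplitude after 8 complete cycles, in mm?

ζ = c/(2√(km)) = 12.6/(2√(854 × 3.51)) = 12.6/109.5 = 0.1151.
Logarithmic decrement δ = 2πζ/√(1 − ζ²) = 2π × 0.1151/√(1 − 0.0132) = 0.7278.
After n cycles, x_n/x₀ = e^(−nδ), so x_8 = 26.4 × e^(−8 × 0.7278) = 26.4 × 0.002960 = 0.07814 mm.

0.0781 mm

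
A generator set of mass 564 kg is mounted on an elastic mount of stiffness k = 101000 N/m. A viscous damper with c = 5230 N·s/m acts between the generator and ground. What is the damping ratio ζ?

ω_n = √(k/m) = √(101000/564) = 13.38 rad/s.
Critical damping c_c = 2√(k·m) = 2√(101000 × 564) = 15090 N·s/m, so ζ = c/c_c = 5230/15090 = 0.3465.

0.346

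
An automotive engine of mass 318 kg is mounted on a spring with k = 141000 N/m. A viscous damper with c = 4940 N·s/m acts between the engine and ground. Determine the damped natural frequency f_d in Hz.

ω_n = √(k/m) = √(141000/318) = 21.06 rad/s.
Critical damping c_c = 2√(k·m) = 2√(141000 × 318) = 13390 N·s/m, so ζ = c/c_c = 4940/13390 = 0.3689.
ω_d = ω_n√(1 − ζ²) = 21.06 × √(1 − 0.136) = 19.57 rad/s.
f_d = ω_d/(2π) = 3.115 Hz.

3.11 Hz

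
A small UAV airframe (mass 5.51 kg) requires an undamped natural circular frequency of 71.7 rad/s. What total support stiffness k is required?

k = m·ω_n² = 5.51 × 71.70² = 5.51 × 5141 = 28330 N/m.

28300 N/m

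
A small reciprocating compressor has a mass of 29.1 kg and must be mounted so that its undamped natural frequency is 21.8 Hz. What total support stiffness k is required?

ω_n = 2πf_n = 2π × 21.8 = 137.0 rad/s.
k = m·ω_n² = 29.1 × 137.0² = 29.1 × 18760 = 546000 N/m.

546000 N/m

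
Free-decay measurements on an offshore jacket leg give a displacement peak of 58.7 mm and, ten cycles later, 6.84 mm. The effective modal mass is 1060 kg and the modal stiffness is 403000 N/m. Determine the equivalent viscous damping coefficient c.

1410 N·s/m

Logarithmic decrement δ = (1/n)·ln(x₀/x_n) = (1/10)·ln(58.7/6.84) = (1/10)·ln(8.582) = 0.2150.
ζ = δ/√(4π² + δ²) = 0.2150/√(39.48 + 0.0462) = 0.2150/6.287 = 0.03419.
c = ζ · 2√(km) = 0.03419 × 2√(403000 × 1060) = 0.03419 × 41340 = 1413 N·s/m.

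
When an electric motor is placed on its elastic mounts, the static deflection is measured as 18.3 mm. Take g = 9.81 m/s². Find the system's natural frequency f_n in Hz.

ω_n = √(g/δ_st) = √(9.81/0.0183) = √536.1 = 23.15 rad/s.
f_n = ω_n/(2π) = 23.15/6.283 = 3.685 Hz.

3.68 Hz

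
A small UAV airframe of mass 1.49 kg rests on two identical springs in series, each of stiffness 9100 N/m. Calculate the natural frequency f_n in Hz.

8.79 Hz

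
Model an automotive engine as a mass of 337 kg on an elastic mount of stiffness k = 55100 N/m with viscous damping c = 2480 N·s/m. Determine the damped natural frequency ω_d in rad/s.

12.2 rad/s

ω_n = √(k/m) = √(55100/337) = 12.79 rad/s.
Critical damping c_c = 2√(k·m) = 2√(55100 × 337) = 8618 N·s/m, so ζ = c/c_c = 2480/8618 = 0.2878.
ω_d = ω_n√(1 − ζ²) = 12.79 × √(1 − 0.0828) = 12.25 rad/s.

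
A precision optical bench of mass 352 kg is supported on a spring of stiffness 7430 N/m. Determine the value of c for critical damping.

c_c = 2√(k·m) = 2√(7430 × 352) = 2 × 1617 = 3234 N·s/m.

3230 N·s/m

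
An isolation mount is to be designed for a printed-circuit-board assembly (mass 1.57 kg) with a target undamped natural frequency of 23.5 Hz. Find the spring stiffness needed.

ω_n = 2πf_n = 2π × 23.5 = 147.7 rad/s.
k = m·ω_n² = 1.57 × 147.7² = 1.57 × 21800 = 34230 N/m.

34200 N/m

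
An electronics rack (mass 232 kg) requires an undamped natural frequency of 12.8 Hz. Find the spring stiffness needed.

1500000 N/m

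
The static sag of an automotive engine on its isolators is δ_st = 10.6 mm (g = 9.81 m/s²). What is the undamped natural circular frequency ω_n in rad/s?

30.4 rad/s

ω_n = √(g/δ_st) = √(9.81/0.0106) = √925.5 = 30.42 rad/s.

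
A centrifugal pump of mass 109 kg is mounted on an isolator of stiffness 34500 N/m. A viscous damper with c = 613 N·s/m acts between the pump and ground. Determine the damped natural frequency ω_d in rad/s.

17.6 rad/s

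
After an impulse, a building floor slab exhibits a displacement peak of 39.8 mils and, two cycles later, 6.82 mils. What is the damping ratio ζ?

0.139

Logarithmic decrement δ = (1/n)·ln(x₀/x_n) = (1/2)·ln(39.8/6.82) = (1/2)·ln(5.836) = 0.8820.
ζ = δ/√(4π² + δ²) = 0.8820/√(39.48 + 0.778) = 0.8820/6.345 = 0.1390.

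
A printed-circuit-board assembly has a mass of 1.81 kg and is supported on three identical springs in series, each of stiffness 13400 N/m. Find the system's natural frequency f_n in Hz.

Series springs: 1/k_eq = 3/13400, so k_eq = 13400/3 = 4467 N/m.
ω_n = √(k_eq/m) = √(4467/1.81) = √2468 = 49.68 rad/s.
f_n = ω_n/(2π) = 49.68/6.283 = 7.906 Hz.

7.91 Hz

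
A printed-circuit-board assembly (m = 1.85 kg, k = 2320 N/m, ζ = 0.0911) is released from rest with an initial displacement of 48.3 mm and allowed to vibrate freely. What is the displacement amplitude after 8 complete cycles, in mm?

0.486 mm

Logarithmic decrement δ = 2πζ/√(1 − ζ²) = 2π × 0.09110/√(1 − 0.00830) = 0.5748.
After n cycles, x_n/x₀ = e^(−nδ), so x_8 = 48.3 × e^(−8 × 0.5748) = 48.3 × 0.01007 = 0.4863 mm.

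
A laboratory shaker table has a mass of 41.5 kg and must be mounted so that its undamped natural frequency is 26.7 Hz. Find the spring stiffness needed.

ω_n = 2πf_n = 2π × 26.7 = 167.8 rad/s.
k = m·ω_n² = 41.5 × 167.8² = 41.5 × 28140 = 1168000 N/m.

1170000 N/m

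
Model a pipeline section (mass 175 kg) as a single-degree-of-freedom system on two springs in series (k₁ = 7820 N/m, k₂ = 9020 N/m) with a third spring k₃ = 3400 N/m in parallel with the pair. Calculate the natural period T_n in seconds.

0.954 s

Series pair: k_s = k₁k₂/(k₁+k₂) = (7820)(9020)/(7820 + 9020) = 4189 N/m. In parallel with k₃: k_eq = 4189 + 3400 = 7589 N/m.
ω_n = √(k_eq/m) = √(7589/175) = √43.36 = 6.585 rad/s.
T_n = 2π/ω_n = 6.283/6.585 = 0.9542 s.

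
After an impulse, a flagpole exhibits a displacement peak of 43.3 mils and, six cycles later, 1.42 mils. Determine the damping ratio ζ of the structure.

0.0903

Logarithmic decrement δ = (1/n)·ln(x₀/x_n) = (1/6)·ln(43.3/1.42) = (1/6)·ln(30.49) = 0.5696.
ζ = δ/√(4π² + δ²) = 0.5696/√(39.48 + 0.324) = 0.5696/6.309 = 0.09028.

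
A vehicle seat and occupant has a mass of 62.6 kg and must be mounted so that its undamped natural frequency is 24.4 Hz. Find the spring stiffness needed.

1470000 N/m

ω_n = 2πf_n = 2π × 24.4 = 153.3 rad/s.
k = m·ω_n² = 62.6 × 153.3² = 62.6 × 23500 = 1471000 N/m.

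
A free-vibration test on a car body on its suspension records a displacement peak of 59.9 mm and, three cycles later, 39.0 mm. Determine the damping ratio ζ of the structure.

Logarithmic decrement δ = (1/n)·ln(x₀/x_n) = (1/3)·ln(59.9/39.0) = (1/3)·ln(1.536) = 0.1430.
ζ = δ/√(4π² + δ²) = 0.1430/√(39.48 + 0.0205) = 0.1430/6.285 = 0.02276.

0.0228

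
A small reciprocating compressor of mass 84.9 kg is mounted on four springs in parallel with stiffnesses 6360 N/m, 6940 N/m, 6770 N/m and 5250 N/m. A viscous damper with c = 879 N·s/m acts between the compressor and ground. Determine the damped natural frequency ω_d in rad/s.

16.5 rad/s

Parallel springs add: k_eq = 6360 + 6940 + 6770 + 5250 = 25320 N/m.
ω_n = √(k_eq/m) = √(25320/84.9) = 17.27 rad/s.
Critical damping c_c = 2√(k_eq·m) = 2√(25320 × 84.9) = 2932 N·s/m, so ζ = c/c_c = 879/2932 = 0.2998.
ω_d = ω_n√(1 − ζ²) = 17.27 × √(1 − 0.0899) = 16.48 rad/s.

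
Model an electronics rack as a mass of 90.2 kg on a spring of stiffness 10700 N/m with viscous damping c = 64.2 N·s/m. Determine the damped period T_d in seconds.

ω_n = √(k/m) = √(10700/90.2) = 10.89 rad/s.
Critical damping c_c = 2√(k·m) = 2√(10700 × 90.2) = 1965 N·s/m, so ζ = c/c_c = 64.2/1965 = 0.03267.
ω_d = ω_n√(1 − ζ²) = 10.89 × √(1 − 0.00107) = 10.89 rad/s.
T_d = 2π/ω_d = 0.5772 s.

0.577 s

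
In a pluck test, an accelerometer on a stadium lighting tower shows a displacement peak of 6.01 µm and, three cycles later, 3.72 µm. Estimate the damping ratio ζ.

0.0254

Logarithmic decrement δ = (1/n)·ln(x₀/x_n) = (1/3)·ln(6.01/3.72) = (1/3)·ln(1.616) = 0.1599.
ζ = δ/√(4π² + δ²) = 0.1599/√(39.48 + 0.0256) = 0.1599/6.285 = 0.02544.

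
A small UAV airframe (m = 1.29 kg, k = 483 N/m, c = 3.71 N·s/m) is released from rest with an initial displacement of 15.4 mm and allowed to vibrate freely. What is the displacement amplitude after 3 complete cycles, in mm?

ζ = c/(2√(km)) = 3.71/(2√(483 × 1.29)) = 3.71/49.92 = 0.07431.
Logarithmic decrement δ = 2πζ/√(1 − ζ²) = 2π × 0.07431/√(1 − 0.00552) = 0.4682.
After n cycles, x_n/x₀ = e^(−nδ), so x_3 = 15.4 × e^(−3 × 0.4682) = 15.4 × 0.2454 = 3.780 mm.

3.78 mm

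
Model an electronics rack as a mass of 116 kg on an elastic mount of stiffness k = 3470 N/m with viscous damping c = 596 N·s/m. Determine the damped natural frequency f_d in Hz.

0.768 Hz

ω_n = √(k/m) = √(3470/116) = 5.469 rad/s.
Critical damping c_c = 2√(k·m) = 2√(3470 × 116) = 1269 N·s/m, so ζ = c/c_c = 596/1269 = 0.4697.
ω_d = ω_n√(1 − ζ²) = 5.469 × √(1 − 0.221) = 4.828 rad/s.
f_d = ω_d/(2π) = 0.7685 Hz.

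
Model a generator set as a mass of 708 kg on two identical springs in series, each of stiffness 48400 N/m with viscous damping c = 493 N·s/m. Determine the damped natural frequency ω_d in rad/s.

Series springs: 1/k_eq = 2/48400, so k_eq = 48400/2 = 24200 N/m.
ω_n = √(k_eq/m) = √(24200/708) = 5.846 rad/s.
Critical damping c_c = 2√(k_eq·m) = 2√(24200 × 708) = 8279 N·s/m, so ζ = c/c_c = 493/8279 = 0.05955.
ω_d = ω_n√(1 − ζ²) = 5.846 × √(1 − 0.00355) = 5.836 rad/s.

5.84 rad/s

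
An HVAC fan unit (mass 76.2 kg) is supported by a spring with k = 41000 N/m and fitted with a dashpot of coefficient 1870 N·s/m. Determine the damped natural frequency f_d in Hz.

ω_n = √(k/m) = √(41000/76.2) = 23.20 rad/s.
Critical damping c_c = 2√(k·m) = 2√(41000 × 76.2) = 3535 N·s/m, so ζ = c/c_c = 1870/3535 = 0.5290.
ω_d = ω_n√(1 − ζ²) = 23.20 × √(1 − 0.280) = 19.68 rad/s.
f_d = ω_d/(2π) = 3.133 Hz.

3.13 Hz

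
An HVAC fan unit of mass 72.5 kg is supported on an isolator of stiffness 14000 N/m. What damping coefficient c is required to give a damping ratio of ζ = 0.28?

c_c = 2√(k·m) = 2√(14000 × 72.5) = 2015 N·s/m.
c = ζ·c_c = 0.28 × 2015 = 564.2 N·s/m.

564 N·s/m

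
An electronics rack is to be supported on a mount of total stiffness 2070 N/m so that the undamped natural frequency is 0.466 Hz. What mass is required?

241 kg

ω_n = 2πf_n = 2π × 0.466 = 2.928 rad/s.
m = k/ω_n² = 2070/2.928² = 2070/8.573 = 241.5 kg.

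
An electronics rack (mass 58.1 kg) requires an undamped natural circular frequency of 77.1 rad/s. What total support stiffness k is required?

345000 N/m

k = m·ω_n² = 58.1 × 77.10² = 58.1 × 5944 = 345400 N/m.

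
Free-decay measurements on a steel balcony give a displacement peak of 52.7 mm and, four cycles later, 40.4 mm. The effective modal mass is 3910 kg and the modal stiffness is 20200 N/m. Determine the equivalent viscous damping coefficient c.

188 N·s/m

Logarithmic decrement δ = (1/n)·ln(x₀/x_n) = (1/4)·ln(52.7/40.4) = (1/4)·ln(1.304) = 0.06645.
ζ = δ/√(4π² + δ²) = 0.06645/√(39.48 + 0.00442) = 0.06645/6.284 = 0.01057.
c = ζ · 2√(km) = 0.01057 × 2√(20200 × 3910) = 0.01057 × 17770 = 188.0 N·s/m.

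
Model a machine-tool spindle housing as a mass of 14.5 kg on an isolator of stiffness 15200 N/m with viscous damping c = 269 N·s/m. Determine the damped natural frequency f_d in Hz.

4.94 Hz

ω_n = √(k/m) = √(15200/14.5) = 32.38 rad/s.
Critical damping c_c = 2√(k·m) = 2√(15200 × 14.5) = 938.9 N·s/m, so ζ = c/c_c = 269/938.9 = 0.2865.
ω_d = ω_n√(1 − ζ²) = 32.38 × √(1 − 0.0821) = 31.02 rad/s.
f_d = ω_d/(2π) = 4.937 Hz.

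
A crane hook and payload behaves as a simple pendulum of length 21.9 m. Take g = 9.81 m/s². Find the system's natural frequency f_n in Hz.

0.107 Hz

For a simple pendulum ω_n = √(g/L) = √(9.81/21.9) = √0.4479 = 0.6693 rad/s.
f_n = ω_n/(2π) = 0.6693/6.283 = 0.1065 Hz.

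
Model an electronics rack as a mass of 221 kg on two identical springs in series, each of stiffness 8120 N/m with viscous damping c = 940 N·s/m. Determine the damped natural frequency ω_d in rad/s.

3.72 rad/s

Series springs: 1/k_eq = 2/8120, so k_eq = 8120/2 = 4060 N/m.
ω_n = √(k_eq/m) = √(4060/221) = 4.286 rad/s.
Critical damping c_c = 2√(k_eq·m) = 2√(4060 × 221) = 1894 N·s/m, so ζ = c/c_c = 940/1894 = 0.4962.
ω_d = ω_n√(1 − ζ²) = 4.286 × √(1 − 0.246) = 3.721 rad/s.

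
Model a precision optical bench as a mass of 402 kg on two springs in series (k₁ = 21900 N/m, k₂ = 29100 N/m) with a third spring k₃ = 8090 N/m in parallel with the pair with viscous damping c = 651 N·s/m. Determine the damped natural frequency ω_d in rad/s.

7.11 rad/s

Series pair: k_s = k₁k₂/(k₁+k₂) = (21900)(29100)/(21900 + 29100) = 12500 N/m. In parallel with k₃: k_eq = 12500 + 8090 = 20590 N/m.
ω_n = √(k_eq/m) = √(20590/402) = 7.156 rad/s.
Critical damping c_c = 2√(k_eq·m) = 2√(20590 × 402) = 5753 N·s/m, so ζ = c/c_c = 651/5753 = 0.1131.
ω_d = ω_n√(1 − ζ²) = 7.156 × √(1 − 0.0128) = 7.110 rad/s.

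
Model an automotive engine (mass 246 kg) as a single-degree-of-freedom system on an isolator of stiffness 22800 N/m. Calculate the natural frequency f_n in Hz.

ω_n = √(k/m) = √(22800/246) = √92.68 = 9.627 rad/s.
f_n = ω_n/(2π) = 9.627/6.283 = 1.532 Hz.

1.53 Hz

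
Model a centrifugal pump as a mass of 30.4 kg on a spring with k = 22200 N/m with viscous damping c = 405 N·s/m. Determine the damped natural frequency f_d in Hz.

4.17 Hz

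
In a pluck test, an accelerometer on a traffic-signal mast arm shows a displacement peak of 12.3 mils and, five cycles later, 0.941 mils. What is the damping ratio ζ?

Logarithmic decrement δ = (1/n)·ln(x₀/x_n) = (1/5)·ln(12.3/0.941) = (1/5)·ln(13.07) = 0.5141.
ζ = δ/√(4π² + δ²) = 0.5141/√(39.48 + 0.264) = 0.5141/6.304 = 0.08155.

0.0815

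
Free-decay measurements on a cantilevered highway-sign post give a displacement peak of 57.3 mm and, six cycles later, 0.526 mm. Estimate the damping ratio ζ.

Logarithmic decrement δ = (1/n)·ln(x₀/x_n) = (1/6)·ln(57.3/0.526) = (1/6)·ln(108.9) = 0.7818.
ζ = δ/√(4π² + δ²) = 0.7818/√(39.48 + 0.611) = 0.7818/6.332 = 0.1235.

0.123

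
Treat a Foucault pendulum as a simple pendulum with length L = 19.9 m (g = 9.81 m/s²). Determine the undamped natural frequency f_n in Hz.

0.112 Hz

For a simple pendulum ω_n = √(g/L) = √(9.81/19.9) = √0.4930 = 0.7021 rad/s.
f_n = ω_n/(2π) = 0.7021/6.283 = 0.1117 Hz.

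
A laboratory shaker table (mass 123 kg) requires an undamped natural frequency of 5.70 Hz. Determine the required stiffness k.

158000 N/m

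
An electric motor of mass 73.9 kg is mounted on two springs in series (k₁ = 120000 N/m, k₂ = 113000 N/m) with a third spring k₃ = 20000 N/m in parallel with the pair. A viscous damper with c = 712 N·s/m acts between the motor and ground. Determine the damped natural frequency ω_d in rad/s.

32.2 rad/s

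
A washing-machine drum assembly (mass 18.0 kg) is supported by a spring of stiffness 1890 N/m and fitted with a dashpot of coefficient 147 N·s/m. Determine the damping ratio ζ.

0.398

ω_n = √(k/m) = √(1890/18.0) = 10.25 rad/s.
Critical damping c_c = 2√(k·m) = 2√(1890 × 18.0) = 368.9 N·s/m, so ζ = c/c_c = 147/368.9 = 0.3985.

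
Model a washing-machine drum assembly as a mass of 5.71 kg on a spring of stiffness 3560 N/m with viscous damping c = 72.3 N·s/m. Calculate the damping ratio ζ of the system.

ω_n = √(k/m) = √(3560/5.71) = 24.97 rad/s.
Critical damping c_c = 2√(k·m) = 2√(3560 × 5.71) = 285.1 N·s/m, so ζ = c/c_c = 72.3/285.1 = 0.2536.

0.254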